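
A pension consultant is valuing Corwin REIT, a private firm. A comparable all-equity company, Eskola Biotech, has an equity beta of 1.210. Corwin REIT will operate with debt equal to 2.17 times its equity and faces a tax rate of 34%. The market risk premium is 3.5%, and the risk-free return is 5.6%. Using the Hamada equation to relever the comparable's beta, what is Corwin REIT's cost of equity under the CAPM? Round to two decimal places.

15.90%

β_L = β_U × [1 + (1 − t)(D/E)] = 1.210 × [1 + (1 − 0.34) × 2.17]
    = 1.210 × [1 + 0.66 × 2.17] = 1.210 × 2.4322 = 2.9430
E(R) = R_f + β_L × MRP = 5.6% + 2.9430 × 3.5% = 15.90%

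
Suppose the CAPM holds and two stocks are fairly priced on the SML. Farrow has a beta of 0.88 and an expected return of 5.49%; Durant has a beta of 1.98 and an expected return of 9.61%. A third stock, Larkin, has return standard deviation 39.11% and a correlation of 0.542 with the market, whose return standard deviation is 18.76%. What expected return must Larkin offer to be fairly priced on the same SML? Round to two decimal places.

MRP = (9.61% − 5.49%) / (1.98 − 0.88) = 3.7455%
R_f = 5.49% − 0.88 × 3.7455% = 2.1940%
β_Larkin = ρ·σ_i/σ_m = 0.542 × 39.11 / 18.76 = 1.1299
E(R_Larkin) = R_f + β × MRP = 2.1940% + 1.1299 × 3.7455% = 6.43%

6.43%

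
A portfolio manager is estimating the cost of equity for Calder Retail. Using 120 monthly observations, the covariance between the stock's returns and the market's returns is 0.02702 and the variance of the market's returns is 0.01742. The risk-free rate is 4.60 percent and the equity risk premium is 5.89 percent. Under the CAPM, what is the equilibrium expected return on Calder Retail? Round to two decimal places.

13.74%

β = Cov(R_i, R_m) / Var(R_m) = 0.02702 / 0.01742 = 1.5511
E(R) = R_f + β × MRP = 4.60% + 1.5511 × 5.89% = 13.74%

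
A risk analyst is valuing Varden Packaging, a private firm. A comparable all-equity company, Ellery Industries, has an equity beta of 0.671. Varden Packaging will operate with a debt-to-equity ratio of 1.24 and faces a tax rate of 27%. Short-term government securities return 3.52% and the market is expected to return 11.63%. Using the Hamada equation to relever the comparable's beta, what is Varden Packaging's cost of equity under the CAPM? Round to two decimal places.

β_L = β_U × [1 + (1 − t)(D/E)] = 0.671 × [1 + (1 − 0.27) × 1.24]
    = 0.671 × [1 + 0.73 × 1.24] = 0.671 × 1.9052 = 1.2784
MRP = 11.63% − 3.52% = 8.11%
E(R) = R_f + β_L × MRP = 3.52% + 1.2784 × 8.11% = 13.89%

13.89%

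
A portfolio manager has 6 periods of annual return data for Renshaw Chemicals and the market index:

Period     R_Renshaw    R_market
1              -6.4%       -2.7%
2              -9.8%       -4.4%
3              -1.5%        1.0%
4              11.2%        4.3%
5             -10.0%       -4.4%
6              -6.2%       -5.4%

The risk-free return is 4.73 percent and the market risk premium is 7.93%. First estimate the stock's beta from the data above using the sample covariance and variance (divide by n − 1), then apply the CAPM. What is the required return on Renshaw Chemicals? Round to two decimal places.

20.17%

Mean R_i = (-6.4 − 9.8 − 1.5 + 11.2 − 10.0 − 6.2) / 6 = -3.7833%
Mean R_m = (-2.7 − 4.4 + 1.0 + 4.3 − 4.4 − 5.4) / 6 = -1.9333%
Σ(R_i − R̄_i)(R_m − R̄_m) = 140.6533  ⇒  Cov = 140.6533 / 5 = 28.1307
Σ(R_m − R̄_m)² = 72.2333  ⇒  Var(R_m) = 72.2333 / 5 = 14.4467
β = Cov / Var(R_m) = 28.1307 / 14.4467 = 1.9472
E(R) = R_f + β × MRP = 4.73% + 1.9472 × 7.93% = 20.17%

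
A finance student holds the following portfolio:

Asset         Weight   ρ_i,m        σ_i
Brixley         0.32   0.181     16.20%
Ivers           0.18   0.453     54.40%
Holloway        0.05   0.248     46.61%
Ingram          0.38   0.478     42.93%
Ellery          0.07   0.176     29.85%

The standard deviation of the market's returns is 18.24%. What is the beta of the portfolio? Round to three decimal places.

β_Brixley = 0.181 × 16.20% / 18.24% = 0.1608
β_Ivers = 0.453 × 54.40% / 18.24% = 1.3511
β_Holloway = 0.248 × 46.61% / 18.24% = 0.6337
β_Ingram = 0.478 × 42.93% / 18.24% = 1.1250
β_Ellery = 0.176 × 29.85% / 18.24% = 0.2880
β_P = Σ w_i β_i = 0.32×0.1608 + 0.18×1.3511 + 0.05×0.6337 + 0.38×1.1250 + 0.07×0.2880 = 0.7740

0.774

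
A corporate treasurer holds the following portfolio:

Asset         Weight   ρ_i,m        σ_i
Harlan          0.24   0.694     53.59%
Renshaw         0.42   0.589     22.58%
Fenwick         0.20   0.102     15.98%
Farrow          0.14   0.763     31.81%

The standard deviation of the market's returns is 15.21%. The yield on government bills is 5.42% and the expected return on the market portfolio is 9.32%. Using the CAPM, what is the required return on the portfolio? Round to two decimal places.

β_Harlan = 0.694 × 53.59% / 15.21% = 2.4452
β_Renshaw = 0.589 × 22.58% / 15.21% = 0.8744
β_Fenwick = 0.102 × 15.98% / 15.21% = 0.1072
β_Farrow = 0.763 × 31.81% / 15.21% = 1.5957
β_P = Σ w_i β_i = 0.24×2.4452 + 0.42×0.8744 + 0.20×0.1072 + 0.14×1.5957 = 1.1989
MRP = 9.32% − 5.42% = 3.90%
E(R_P) = R_f + β_P × MRP = 5.42% + 1.1989 × 3.90% = 10.10%

10.10%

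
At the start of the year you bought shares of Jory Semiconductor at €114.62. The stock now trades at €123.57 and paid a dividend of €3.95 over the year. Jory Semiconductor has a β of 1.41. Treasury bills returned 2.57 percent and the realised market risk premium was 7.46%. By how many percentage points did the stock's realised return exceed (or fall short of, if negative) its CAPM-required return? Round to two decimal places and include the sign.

-1.83%

Realised HPR = (P1 + D1 − P0) / P0 = (123.57 + 3.95 − 114.62) / 114.62 = 12.90 / 114.62 = 11.2546%
CAPM required = R_f + β·MRP = 2.57% + 1.41 × 7.46% = 13.0886%
α = realised − required = 11.2546% − 13.0886% = -1.83%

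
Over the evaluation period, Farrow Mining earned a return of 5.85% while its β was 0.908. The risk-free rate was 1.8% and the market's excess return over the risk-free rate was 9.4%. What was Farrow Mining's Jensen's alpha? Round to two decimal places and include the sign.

CAPM benchmark = R_f + β(R_m − R_f) = 1.8% + 0.908 × 9.4% = 10.3352%
α = actual − benchmark = 5.85% − 10.3352% = -4.49%

-4.49%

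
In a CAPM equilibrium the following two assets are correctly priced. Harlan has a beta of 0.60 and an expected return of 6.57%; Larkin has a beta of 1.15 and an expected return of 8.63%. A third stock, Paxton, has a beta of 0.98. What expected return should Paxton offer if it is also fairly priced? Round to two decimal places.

7.99%

MRP (SML slope) = (8.63% − 6.57%) / (1.15 − 0.60) = 2.06% / 0.55 = 3.7455%
R_f (intercept) = 6.57% − 0.60 × 3.7455% = 4.3227%
E(R_Paxton) = R_f + β × MRP = 4.3227% + 0.98 × 3.7455% = 7.99%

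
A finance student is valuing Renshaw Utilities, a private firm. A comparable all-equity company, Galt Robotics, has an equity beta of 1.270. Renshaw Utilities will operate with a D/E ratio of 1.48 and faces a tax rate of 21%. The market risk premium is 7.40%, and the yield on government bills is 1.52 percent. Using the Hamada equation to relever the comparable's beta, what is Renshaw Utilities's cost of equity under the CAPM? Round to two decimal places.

21.91%

β_L = β_U × [1 + (1 − t)(D/E)] = 1.270 × [1 + (1 − 0.21) × 1.48]
    = 1.270 × [1 + 0.79 × 1.48] = 1.270 × 2.1692 = 2.7549
E(R) = R_f + β_L × MRP = 1.52% + 2.7549 × 7.40% = 21.91%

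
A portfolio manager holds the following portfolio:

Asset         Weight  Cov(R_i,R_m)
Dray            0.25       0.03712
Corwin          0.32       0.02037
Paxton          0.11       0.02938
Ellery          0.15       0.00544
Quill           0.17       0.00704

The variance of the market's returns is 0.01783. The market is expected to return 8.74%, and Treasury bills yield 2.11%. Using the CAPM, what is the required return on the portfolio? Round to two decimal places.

9.93%

β_Dray = 0.03712 / 0.01783 = 2.0819
β_Corwin = 0.02037 / 0.01783 = 1.1425
β_Paxton = 0.02938 / 0.01783 = 1.6478
β_Ellery = 0.00544 / 0.01783 = 0.3051
β_Quill = 0.00704 / 0.01783 = 0.3948
β_P = Σ w_i β_i = 0.25×2.0819 + 0.32×1.1425 + 0.11×1.6478 + 0.15×0.3051 + 0.17×0.3948 = 1.1802
MRP = 8.74% − 2.11% = 6.63%
E(R_P) = R_f + β_P × MRP = 2.11% + 1.1802 × 6.63% = 9.93%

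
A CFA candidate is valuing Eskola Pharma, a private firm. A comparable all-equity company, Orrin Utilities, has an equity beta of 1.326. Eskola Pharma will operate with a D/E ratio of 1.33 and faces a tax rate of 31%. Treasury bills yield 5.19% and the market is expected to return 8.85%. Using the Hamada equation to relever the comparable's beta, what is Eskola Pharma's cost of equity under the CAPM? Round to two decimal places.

β_L = β_U × [1 + (1 − t)(D/E)] = 1.326 × [1 + (1 − 0.31) × 1.33]
    = 1.326 × [1 + 0.69 × 1.33] = 1.326 × 1.9177 = 2.5429
MRP = 8.85% − 5.19% = 3.66%
E(R) = R_f + β_L × MRP = 5.19% + 2.5429 × 3.66% = 14.50%

14.50%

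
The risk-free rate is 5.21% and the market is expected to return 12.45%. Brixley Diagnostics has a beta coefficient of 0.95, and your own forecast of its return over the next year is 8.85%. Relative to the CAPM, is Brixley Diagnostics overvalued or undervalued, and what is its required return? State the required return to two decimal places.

Overvalued; required return 12.09%

MRP = 12.45% − 5.21% = 7.24%
Required return = R_f + β·MRP = 5.21% + 0.95 × 7.24% = 12.09%
Forecast 8.85% < required 12.09% → the stock plots below the SML → overvalued.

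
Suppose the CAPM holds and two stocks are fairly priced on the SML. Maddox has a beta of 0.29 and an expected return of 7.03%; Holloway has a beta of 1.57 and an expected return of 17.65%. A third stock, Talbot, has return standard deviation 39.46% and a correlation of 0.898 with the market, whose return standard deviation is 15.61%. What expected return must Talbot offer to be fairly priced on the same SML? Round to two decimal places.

23.46%

MRP = (17.65% − 7.03%) / (1.57 − 0.29) = 8.2969%
R_f = 7.03% − 0.29 × 8.2969% = 4.6239%
β_Talbot = ρ·σ_i/σ_m = 0.898 × 39.46 / 15.61 = 2.2700
E(R_Talbot) = R_f + β × MRP = 4.6239% + 2.2700 × 8.2969% = 23.46%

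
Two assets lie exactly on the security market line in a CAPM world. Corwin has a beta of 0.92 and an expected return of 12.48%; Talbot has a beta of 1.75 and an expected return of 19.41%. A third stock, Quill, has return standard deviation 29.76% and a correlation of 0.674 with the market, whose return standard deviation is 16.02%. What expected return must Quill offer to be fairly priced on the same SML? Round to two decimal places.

15.25%

MRP = (19.41% − 12.48%) / (1.75 − 0.92) = 8.3494%
R_f = 12.48% − 0.92 × 8.3494% = 4.7986%
β_Quill = ρ·σ_i/σ_m = 0.674 × 29.76 / 16.02 = 1.2521
E(R_Quill) = R_f + β × MRP = 4.7986% + 1.2521 × 8.3494% = 15.25%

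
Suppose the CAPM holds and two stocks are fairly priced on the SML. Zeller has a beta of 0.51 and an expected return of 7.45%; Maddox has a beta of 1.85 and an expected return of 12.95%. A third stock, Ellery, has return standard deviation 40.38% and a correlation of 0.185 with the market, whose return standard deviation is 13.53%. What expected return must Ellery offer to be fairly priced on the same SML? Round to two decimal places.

MRP = (12.95% − 7.45%) / (1.85 − 0.51) = 4.1045%
R_f = 7.45% − 0.51 × 4.1045% = 5.3567%
β_Ellery = ρ·σ_i/σ_m = 0.185 × 40.38 / 13.53 = 0.5521
E(R_Ellery) = R_f + β × MRP = 5.3567% + 0.5521 × 4.1045% = 7.62%

7.62%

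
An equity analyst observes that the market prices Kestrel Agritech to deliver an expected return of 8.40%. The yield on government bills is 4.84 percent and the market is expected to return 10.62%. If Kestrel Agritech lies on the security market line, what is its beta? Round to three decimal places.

0.616

MRP = 10.62% − 4.84% = 5.78%
β = (E(R) − R_f) / MRP = (8.40% − 4.84%) / 5.78% = 3.56% / 5.78% = 0.616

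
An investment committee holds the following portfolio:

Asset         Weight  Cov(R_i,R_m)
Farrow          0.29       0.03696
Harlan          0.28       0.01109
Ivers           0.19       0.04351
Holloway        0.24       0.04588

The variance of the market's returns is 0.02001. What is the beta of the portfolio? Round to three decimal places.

β_Farrow = 0.03696 / 0.02001 = 1.8471
β_Harlan = 0.01109 / 0.02001 = 0.5542
β_Ivers = 0.04351 / 0.02001 = 2.1744
β_Holloway = 0.04588 / 0.02001 = 2.2929
β_P = Σ w_i β_i = 0.29×1.8471 + 0.28×0.5542 + 0.19×2.1744 + 0.24×2.2929 = 1.6543

1.654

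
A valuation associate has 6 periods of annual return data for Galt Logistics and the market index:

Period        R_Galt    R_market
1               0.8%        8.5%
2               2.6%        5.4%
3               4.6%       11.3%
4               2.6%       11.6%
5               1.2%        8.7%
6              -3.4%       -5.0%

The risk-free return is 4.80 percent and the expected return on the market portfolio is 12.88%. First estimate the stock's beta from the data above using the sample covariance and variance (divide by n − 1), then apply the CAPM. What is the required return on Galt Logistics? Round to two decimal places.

Mean R_i = (0.8 + 2.6 + 4.6 + 2.6 + 1.2 − 3.4) / 6 = 1.4000%
Mean R_m = (8.5 + 5.4 + 11.3 + 11.6 + 8.7 − 5.0) / 6 = 6.7500%
Σ(R_i − R̄_i)(R_m − R̄_m) = 73.7200  ⇒  Cov = 73.7200 / 5 = 14.7440
Σ(R_m − R̄_m)² = 190.9750  ⇒  Var(R_m) = 190.9750 / 5 = 38.1950
β = Cov / Var(R_m) = 14.7440 / 38.1950 = 0.3860
MRP = 12.88% − 4.80% = 8.08%
E(R) = R_f + β × MRP = 4.80% + 0.3860 × 8.08% = 7.92%

7.92%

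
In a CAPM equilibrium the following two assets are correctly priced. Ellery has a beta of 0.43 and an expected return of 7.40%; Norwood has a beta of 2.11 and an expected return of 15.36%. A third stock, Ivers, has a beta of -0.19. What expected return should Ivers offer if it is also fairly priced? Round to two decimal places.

MRP (SML slope) = (15.36% − 7.40%) / (2.11 − 0.43) = 7.96% / 1.68 = 4.7381%
R_f (intercept) = 7.40% − 0.43 × 4.7381% = 5.3626%
E(R_Ivers) = R_f + β × MRP = 5.3626% + -0.19 × 4.7381% = 4.46%

4.46%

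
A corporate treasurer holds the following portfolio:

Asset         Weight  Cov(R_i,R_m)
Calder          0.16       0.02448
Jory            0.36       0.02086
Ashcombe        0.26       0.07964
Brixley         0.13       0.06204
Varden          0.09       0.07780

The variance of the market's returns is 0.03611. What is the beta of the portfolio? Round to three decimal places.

1.307

β_Calder = 0.02448 / 0.03611 = 0.6779
β_Jory = 0.02086 / 0.03611 = 0.5777
β_Ashcombe = 0.07964 / 0.03611 = 2.2055
β_Brixley = 0.06204 / 0.03611 = 1.7181
β_Varden = 0.07780 / 0.03611 = 2.1545
β_P = Σ w_i β_i = 0.16×0.6779 + 0.36×0.5777 + 0.26×2.2055 + 0.13×1.7181 + 0.09×2.1545 = 1.3071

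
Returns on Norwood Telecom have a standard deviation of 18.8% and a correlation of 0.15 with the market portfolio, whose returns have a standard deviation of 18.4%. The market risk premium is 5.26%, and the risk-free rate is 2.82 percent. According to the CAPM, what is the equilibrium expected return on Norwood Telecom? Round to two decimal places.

β = ρ × σ_i / σ_m = 0.15 × 18.8% / 18.4% = 0.1533
E(R) = 2.82% + 0.1533 × 5.26% = 3.63%

3.63%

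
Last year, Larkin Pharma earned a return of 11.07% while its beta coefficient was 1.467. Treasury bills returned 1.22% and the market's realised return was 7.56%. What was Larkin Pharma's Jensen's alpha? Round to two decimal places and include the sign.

Market excess return = 7.56% − 1.22% = 6.34%
CAPM benchmark = R_f + β(R_m − R_f) = 1.22% + 1.467 × 6.34% = 10.52078%
α = actual − benchmark = 11.07% − 10.52078% = +0.55%

+0.55%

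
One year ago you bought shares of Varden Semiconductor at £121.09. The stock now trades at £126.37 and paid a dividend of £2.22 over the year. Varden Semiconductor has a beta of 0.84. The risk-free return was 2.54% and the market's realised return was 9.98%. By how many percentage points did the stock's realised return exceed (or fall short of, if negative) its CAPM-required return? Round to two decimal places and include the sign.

-2.60%

Realised HPR = (P1 + D1 − P0) / P0 = (126.37 + 2.22 − 121.09) / 121.09 = 7.50 / 121.09 = 6.1937%
MRP = 9.98% − 2.54% = 7.44%
CAPM required = R_f + β·MRP = 2.54% + 0.84 × 7.44% = 8.7896%
α = realised − required = 6.1937% − 8.7896% = -2.60%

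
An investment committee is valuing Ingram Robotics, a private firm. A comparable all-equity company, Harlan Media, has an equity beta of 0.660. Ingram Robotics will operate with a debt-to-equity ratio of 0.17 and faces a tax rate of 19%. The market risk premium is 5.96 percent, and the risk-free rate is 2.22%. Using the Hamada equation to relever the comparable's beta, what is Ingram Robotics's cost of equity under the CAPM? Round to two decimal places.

β_L = β_U × [1 + (1 − t)(D/E)] = 0.660 × [1 + (1 − 0.19) × 0.17]
    = 0.660 × [1 + 0.81 × 0.17] = 0.660 × 1.1377 = 0.7509
E(R) = R_f + β_L × MRP = 2.22% + 0.7509 × 5.96% = 6.70%

6.70%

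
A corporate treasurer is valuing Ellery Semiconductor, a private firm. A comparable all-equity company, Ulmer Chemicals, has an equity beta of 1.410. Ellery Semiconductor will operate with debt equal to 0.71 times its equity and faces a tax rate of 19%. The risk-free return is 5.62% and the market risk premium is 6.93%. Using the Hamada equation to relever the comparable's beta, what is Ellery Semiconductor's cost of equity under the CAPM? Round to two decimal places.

21.01%

β_L = β_U × [1 + (1 − t)(D/E)] = 1.410 × [1 + (1 − 0.19) × 0.71]
    = 1.410 × [1 + 0.81 × 0.71] = 1.410 × 1.5751 = 2.2209
E(R) = R_f + β_L × MRP = 5.62% + 2.2209 × 6.93% = 21.01%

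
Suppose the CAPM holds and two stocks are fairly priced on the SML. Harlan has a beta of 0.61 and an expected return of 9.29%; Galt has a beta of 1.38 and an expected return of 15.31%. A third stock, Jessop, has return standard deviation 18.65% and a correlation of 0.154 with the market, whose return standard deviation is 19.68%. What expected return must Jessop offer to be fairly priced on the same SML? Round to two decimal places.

5.66%

MRP = (15.31% − 9.29%) / (1.38 − 0.61) = 7.8182%
R_f = 9.29% − 0.61 × 7.8182% = 4.5209%
β_Jessop = ρ·σ_i/σ_m = 0.154 × 18.65 / 19.68 = 0.1459
E(R_Jessop) = R_f + β × MRP = 4.5209% + 0.1459 × 7.8182% = 5.66%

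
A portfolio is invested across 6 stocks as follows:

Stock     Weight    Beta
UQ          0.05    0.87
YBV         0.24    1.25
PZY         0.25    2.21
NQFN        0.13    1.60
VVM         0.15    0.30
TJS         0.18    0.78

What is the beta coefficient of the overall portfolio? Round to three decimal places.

β_P = Σ w_i β_i = 0.05×0.87 + 0.24×1.25 + 0.25×2.21 + 0.13×1.60 + 0.15×0.30 + 0.18×0.78 = 1.2894

1.289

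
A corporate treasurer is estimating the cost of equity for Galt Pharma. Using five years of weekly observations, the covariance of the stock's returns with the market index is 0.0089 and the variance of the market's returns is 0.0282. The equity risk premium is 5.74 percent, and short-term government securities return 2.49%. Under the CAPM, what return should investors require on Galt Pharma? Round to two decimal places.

β = Cov(R_i, R_m) / Var(R_m) = 0.0089 / 0.0282 = 0.3156
E(R) = R_f + β × MRP = 2.49% + 0.3156 × 5.74% = 4.30%

4.30%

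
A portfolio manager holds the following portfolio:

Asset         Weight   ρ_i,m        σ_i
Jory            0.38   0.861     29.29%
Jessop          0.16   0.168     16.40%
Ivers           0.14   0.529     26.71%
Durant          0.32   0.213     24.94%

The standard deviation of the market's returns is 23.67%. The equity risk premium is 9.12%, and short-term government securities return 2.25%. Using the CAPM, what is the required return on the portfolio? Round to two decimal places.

β_Jory = 0.861 × 29.29% / 23.67% = 1.0654
β_Jessop = 0.168 × 16.40% / 23.67% = 0.1164
β_Ivers = 0.529 × 26.71% / 23.67% = 0.5969
β_Durant = 0.213 × 24.94% / 23.67% = 0.2244
β_P = Σ w_i β_i = 0.38×1.0654 + 0.16×0.1164 + 0.14×0.5969 + 0.32×0.2244 = 0.5789
E(R_P) = R_f + β_P × MRP = 2.25% + 0.5789 × 9.12% = 7.53%

7.53%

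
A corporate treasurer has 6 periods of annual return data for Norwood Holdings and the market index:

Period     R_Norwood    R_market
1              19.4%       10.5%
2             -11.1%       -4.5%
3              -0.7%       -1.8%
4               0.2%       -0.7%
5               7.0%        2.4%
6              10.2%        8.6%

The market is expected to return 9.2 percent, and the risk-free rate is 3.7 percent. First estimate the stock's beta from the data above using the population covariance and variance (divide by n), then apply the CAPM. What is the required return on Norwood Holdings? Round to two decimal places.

Mean R_i = (19.4 − 11.1 − 0.7 + 0.2 + 7.0 + 10.2) / 6 = 4.1667%
Mean R_m = (10.5 − 4.5 − 1.8 − 0.7 + 2.4 + 8.6) / 6 = 2.4167%
Σ(R_i − R̄_i)(R_m − R̄_m) = 298.8733  ⇒  Cov = 298.8733 / 6 = 49.8122
Σ(R_m − R̄_m)² = 178.9083  ⇒  Var(R_m) = 178.9083 / 6 = 29.8181
β = Cov / Var(R_m) = 49.8122 / 29.8181 = 1.6705
MRP = 9.2% − 3.7% = 5.50%
E(R) = R_f + β × MRP = 3.7% + 1.6705 × 5.5% = 12.89%

12.89%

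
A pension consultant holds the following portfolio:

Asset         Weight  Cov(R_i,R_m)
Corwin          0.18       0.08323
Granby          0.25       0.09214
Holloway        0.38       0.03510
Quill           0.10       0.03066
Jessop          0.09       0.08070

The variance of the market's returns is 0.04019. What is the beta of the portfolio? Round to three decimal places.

1.535

β_Corwin = 0.08323 / 0.04019 = 2.0709
β_Granby = 0.09214 / 0.04019 = 2.2926
β_Holloway = 0.03510 / 0.04019 = 0.8734
β_Quill = 0.03066 / 0.04019 = 0.7629
β_Jessop = 0.08070 / 0.04019 = 2.0080
β_P = Σ w_i β_i = 0.18×2.0709 + 0.25×2.2926 + 0.38×0.8734 + 0.10×0.7629 + 0.09×2.0080 = 1.5348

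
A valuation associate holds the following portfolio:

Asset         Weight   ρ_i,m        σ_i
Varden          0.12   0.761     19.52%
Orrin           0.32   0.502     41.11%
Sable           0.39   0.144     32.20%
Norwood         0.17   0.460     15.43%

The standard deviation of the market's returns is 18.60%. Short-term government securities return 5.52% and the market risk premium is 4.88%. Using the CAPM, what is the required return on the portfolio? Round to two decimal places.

β_Varden = 0.761 × 19.52% / 18.60% = 0.7986
β_Orrin = 0.502 × 41.11% / 18.60% = 1.1095
β_Sable = 0.144 × 32.20% / 18.60% = 0.2493
β_Norwood = 0.460 × 15.43% / 18.60% = 0.3816
β_P = Σ w_i β_i = 0.12×0.7986 + 0.32×1.1095 + 0.39×0.2493 + 0.17×0.3816 = 0.6130
E(R_P) = R_f + β_P × MRP = 5.52% + 0.6130 × 4.88% = 8.51%

8.51%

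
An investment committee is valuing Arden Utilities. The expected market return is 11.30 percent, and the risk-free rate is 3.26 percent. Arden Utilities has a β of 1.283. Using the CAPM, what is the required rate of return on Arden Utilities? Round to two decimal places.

Market risk premium = E(R_m) − R_f = 11.30% − 3.26% = 8.04%
E(R) = R_f + β × MRP = 3.26% + 1.283 × 8.04% = 13.58%

13.58%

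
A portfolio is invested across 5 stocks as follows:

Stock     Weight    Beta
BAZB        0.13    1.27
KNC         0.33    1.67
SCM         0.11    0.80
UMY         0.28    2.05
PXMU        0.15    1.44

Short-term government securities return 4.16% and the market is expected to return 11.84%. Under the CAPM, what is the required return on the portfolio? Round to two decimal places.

16.40%

β_P = Σ w_i β_i = 0.13×1.27 + 0.33×1.67 + 0.11×0.80 + 0.28×2.05 + 0.15×1.44 = 1.5942
MRP = 11.84% − 4.16% = 7.68%
E(R_P) = R_f + β_P × MRP = 4.16% + 1.5942 × 7.68% = 16.40%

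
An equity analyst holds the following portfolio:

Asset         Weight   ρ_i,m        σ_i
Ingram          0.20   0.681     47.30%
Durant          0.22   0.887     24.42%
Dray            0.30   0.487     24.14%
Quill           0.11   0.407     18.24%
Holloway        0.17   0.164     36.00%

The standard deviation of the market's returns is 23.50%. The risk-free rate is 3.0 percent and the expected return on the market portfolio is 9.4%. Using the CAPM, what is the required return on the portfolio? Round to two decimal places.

7.51%

β_Ingram = 0.681 × 47.30% / 23.50% = 1.3707
β_Durant = 0.887 × 24.42% / 23.50% = 0.9217
β_Dray = 0.487 × 24.14% / 23.50% = 0.5003
β_Quill = 0.407 × 18.24% / 23.50% = 0.3159
β_Holloway = 0.164 × 36.00% / 23.50% = 0.2512
β_P = Σ w_i β_i = 0.20×1.3707 + 0.22×0.9217 + 0.30×0.5003 + 0.11×0.3159 + 0.17×0.2512 = 0.7045
MRP = 9.4% − 3.0% = 6.40%
E(R_P) = R_f + β_P × MRP = 3.0% + 0.7045 × 6.4% = 7.51%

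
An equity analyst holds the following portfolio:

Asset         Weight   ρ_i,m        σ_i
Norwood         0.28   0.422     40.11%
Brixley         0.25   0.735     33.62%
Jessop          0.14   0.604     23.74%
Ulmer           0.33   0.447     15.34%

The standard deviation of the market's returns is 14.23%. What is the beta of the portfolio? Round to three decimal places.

β_Norwood = 0.422 × 40.11% / 14.23% = 1.1895
β_Brixley = 0.735 × 33.62% / 14.23% = 1.7365
β_Jessop = 0.604 × 23.74% / 14.23% = 1.0077
β_Ulmer = 0.447 × 15.34% / 14.23% = 0.4819
β_P = Σ w_i β_i = 0.28×1.1895 + 0.25×1.7365 + 0.14×1.0077 + 0.33×0.4819 = 1.0673

1.067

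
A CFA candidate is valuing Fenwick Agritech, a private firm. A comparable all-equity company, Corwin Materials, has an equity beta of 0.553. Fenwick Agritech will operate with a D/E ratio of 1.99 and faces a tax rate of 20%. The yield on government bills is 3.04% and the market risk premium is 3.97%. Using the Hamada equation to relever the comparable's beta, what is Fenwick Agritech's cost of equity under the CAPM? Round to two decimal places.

8.73%

β_L = β_U × [1 + (1 − t)(D/E)] = 0.553 × [1 + (1 − 0.20) × 1.99]
    = 0.553 × [1 + 0.80 × 1.99] = 0.553 × 2.5920 = 1.4334
E(R) = R_f + β_L × MRP = 3.04% + 1.4334 × 3.97% = 8.73%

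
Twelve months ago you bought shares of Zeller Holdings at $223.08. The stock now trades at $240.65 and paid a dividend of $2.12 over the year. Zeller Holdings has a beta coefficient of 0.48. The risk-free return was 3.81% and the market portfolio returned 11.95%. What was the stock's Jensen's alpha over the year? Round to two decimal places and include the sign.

Realised HPR = (P1 + D1 − P0) / P0 = (240.65 + 2.12 − 223.08) / 223.08 = 19.69 / 223.08 = 8.8264%
MRP = 11.95% − 3.81% = 8.14%
CAPM required = R_f + β·MRP = 3.81% + 0.48 × 8.14% = 7.7172%
α = realised − required = 8.8264% − 7.7172% = +1.11%

+1.11%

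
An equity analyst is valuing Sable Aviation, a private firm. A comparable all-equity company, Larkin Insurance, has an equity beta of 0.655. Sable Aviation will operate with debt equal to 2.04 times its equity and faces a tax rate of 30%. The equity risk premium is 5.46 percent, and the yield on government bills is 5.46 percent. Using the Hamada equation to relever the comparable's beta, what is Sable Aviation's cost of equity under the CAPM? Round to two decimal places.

14.14%

β_L = β_U × [1 + (1 − t)(D/E)] = 0.655 × [1 + (1 − 0.30) × 2.04]
    = 0.655 × [1 + 0.70 × 2.04] = 0.655 × 2.4280 = 1.5903
E(R) = R_f + β_L × MRP = 5.46% + 1.5903 × 5.46% = 14.14%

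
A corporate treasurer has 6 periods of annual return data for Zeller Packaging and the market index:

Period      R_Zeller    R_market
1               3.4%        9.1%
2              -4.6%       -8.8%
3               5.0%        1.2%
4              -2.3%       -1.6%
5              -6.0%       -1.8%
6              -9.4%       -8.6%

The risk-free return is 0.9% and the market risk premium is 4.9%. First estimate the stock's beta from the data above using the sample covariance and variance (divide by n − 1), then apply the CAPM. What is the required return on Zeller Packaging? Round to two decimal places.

Mean R_i = (3.4 − 4.6 + 5.0 − 2.3 − 6.0 − 9.4) / 6 = -2.3167%
Mean R_m = (9.1 − 8.8 + 1.2 − 1.6 − 1.8 − 8.6) / 6 = -1.7500%
Σ(R_i − R̄_i)(R_m − R̄_m) = 148.4150  ⇒  Cov = 148.4150 / 5 = 29.6830
Σ(R_m − R̄_m)² = 223.0750  ⇒  Var(R_m) = 223.0750 / 5 = 44.6150
β = Cov / Var(R_m) = 29.6830 / 44.6150 = 0.6653
E(R) = R_f + β × MRP = 0.9% + 0.6653 × 4.9% = 4.16%

4.16%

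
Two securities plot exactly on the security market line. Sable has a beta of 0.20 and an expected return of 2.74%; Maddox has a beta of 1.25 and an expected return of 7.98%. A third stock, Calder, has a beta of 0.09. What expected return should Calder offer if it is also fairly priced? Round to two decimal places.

MRP (SML slope) = (7.98% − 2.74%) / (1.25 − 0.20) = 5.24% / 1.05 = 4.9905%
R_f (intercept) = 2.74% − 0.20 × 4.9905% = 1.7419%
E(R_Calder) = R_f + β × MRP = 1.7419% + 0.09 × 4.9905% = 2.19%

2.19%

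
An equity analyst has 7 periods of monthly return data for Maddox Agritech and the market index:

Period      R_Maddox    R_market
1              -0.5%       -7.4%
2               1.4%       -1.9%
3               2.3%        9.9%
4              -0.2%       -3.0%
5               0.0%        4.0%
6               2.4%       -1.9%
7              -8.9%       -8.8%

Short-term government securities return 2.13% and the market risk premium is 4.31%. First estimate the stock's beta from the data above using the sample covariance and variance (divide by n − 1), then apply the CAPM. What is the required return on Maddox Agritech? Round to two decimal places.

Mean R_i = (-0.5 + 1.4 + 2.3 − 0.2 + 0.0 + 2.4 − 8.9) / 7 = -0.5000%
Mean R_m = (-7.4 − 1.9 + 9.9 − 3.0 + 4.0 − 1.9 − 8.8) / 7 = -1.3000%
Σ(R_i − R̄_i)(R_m − R̄_m) = 93.6200  ⇒  Cov = 93.6200 / 6 = 15.6033
Σ(R_m − R̄_m)² = 250.6000  ⇒  Var(R_m) = 250.6000 / 6 = 41.7667
β = Cov / Var(R_m) = 15.6033 / 41.7667 = 0.3736
E(R) = R_f + β × MRP = 2.13% + 0.3736 × 4.31% = 3.74%

3.74%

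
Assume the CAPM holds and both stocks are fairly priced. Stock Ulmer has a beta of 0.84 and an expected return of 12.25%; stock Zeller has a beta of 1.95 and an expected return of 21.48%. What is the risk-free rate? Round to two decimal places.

Both satisfy E(R) = R_f + β·MRP, so the slope of the SML is
MRP = (21.48% − 12.25%) / (1.95 − 0.84) = 9.23% / 1.11 = 8.3153%
R_f = E(R_Ulmer) − β_Ulmer·MRP = 12.25% − 0.84 × 8.3153% = 5.2651%

5.27%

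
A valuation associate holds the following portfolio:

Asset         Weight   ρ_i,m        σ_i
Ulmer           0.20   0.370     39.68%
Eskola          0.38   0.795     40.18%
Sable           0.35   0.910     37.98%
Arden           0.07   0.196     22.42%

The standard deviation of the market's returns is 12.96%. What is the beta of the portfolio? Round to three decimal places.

β_Ulmer = 0.370 × 39.68% / 12.96% = 1.1328
β_Eskola = 0.795 × 40.18% / 12.96% = 2.4647
β_Sable = 0.910 × 37.98% / 12.96% = 2.6668
β_Arden = 0.196 × 22.42% / 12.96% = 0.3391
β_P = Σ w_i β_i = 0.20×1.1328 + 0.38×2.4647 + 0.35×2.6668 + 0.07×0.3391 = 2.1203

2.120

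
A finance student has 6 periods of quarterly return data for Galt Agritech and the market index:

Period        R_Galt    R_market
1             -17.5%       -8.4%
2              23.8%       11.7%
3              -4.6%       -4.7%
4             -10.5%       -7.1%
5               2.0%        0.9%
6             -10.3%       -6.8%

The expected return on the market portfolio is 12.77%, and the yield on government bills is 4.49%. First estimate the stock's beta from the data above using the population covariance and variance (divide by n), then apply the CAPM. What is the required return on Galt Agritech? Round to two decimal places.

Mean R_i = (-17.5 + 23.8 − 4.6 − 10.5 + 2.0 − 10.3) / 6 = -2.8500%
Mean R_m = (-8.4 + 11.7 − 4.7 − 7.1 + 0.9 − 6.8) / 6 = -2.4000%
Σ(R_i − R̄_i)(R_m − R̄_m) = 552.4300  ⇒  Cov = 552.4300 / 6 = 92.0717
Σ(R_m − R̄_m)² = 292.4400  ⇒  Var(R_m) = 292.4400 / 6 = 48.7400
β = Cov / Var(R_m) = 92.0717 / 48.7400 = 1.8890
MRP = 12.77% − 4.49% = 8.28%
E(R) = R_f + β × MRP = 4.49% + 1.8890 × 8.28% = 20.13%

20.13%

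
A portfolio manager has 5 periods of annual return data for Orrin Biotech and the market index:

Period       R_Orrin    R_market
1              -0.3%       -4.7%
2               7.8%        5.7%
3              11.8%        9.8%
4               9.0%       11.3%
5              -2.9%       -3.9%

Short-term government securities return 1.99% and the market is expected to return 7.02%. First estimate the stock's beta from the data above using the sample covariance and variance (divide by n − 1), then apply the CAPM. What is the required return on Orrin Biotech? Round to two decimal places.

Mean R_i = (-0.3 + 7.8 + 11.8 + 9.0 − 2.9) / 5 = 5.0800%
Mean R_m = (-4.7 + 5.7 + 9.8 + 11.3 − 3.9) / 5 = 3.6400%
Σ(R_i − R̄_i)(R_m − R̄_m) = 182.0640  ⇒  Cov = 182.0640 / 4 = 45.5160
Σ(R_m − R̄_m)² = 227.2720  ⇒  Var(R_m) = 227.2720 / 4 = 56.8180
β = Cov / Var(R_m) = 45.5160 / 56.8180 = 0.8011
MRP = 7.02% − 1.99% = 5.03%
E(R) = R_f + β × MRP = 1.99% + 0.8011 × 5.03% = 6.02%

6.02%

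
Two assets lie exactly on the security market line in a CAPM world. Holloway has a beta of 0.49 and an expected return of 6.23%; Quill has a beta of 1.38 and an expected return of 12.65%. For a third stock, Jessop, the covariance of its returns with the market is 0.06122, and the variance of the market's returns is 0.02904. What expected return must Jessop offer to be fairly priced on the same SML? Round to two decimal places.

MRP = (12.65% − 6.23%) / (1.38 − 0.49) = 7.2135%
R_f = 6.23% − 0.49 × 7.2135% = 2.6954%
β_Jessop = Cov / Var(R_m) = 0.06122 / 0.02904 = 2.1081
E(R_Jessop) = R_f + β × MRP = 2.6954% + 2.1081 × 7.2135% = 17.90%

17.90%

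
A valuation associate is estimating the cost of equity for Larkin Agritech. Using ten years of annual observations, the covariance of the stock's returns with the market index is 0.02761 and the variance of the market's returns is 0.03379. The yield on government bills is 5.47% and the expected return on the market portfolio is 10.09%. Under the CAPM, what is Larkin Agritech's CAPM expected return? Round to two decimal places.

9.25%

β = Cov(R_i, R_m) / Var(R_m) = 0.02761 / 0.03379 = 0.8171
MRP = 10.09% − 5.47% = 4.62%
E(R) = R_f + β × MRP = 5.47% + 0.8171 × 4.62% = 9.25%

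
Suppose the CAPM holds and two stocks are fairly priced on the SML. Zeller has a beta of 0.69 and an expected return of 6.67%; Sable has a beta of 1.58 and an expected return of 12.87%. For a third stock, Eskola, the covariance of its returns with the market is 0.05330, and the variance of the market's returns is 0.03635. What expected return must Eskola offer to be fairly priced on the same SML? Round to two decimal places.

12.08%

MRP = (12.87% − 6.67%) / (1.58 − 0.69) = 6.9663%
R_f = 6.67% − 0.69 × 6.9663% = 1.8633%
β_Eskola = Cov / Var(R_m) = 0.05330 / 0.03635 = 1.4663
E(R_Eskola) = R_f + β × MRP = 1.8633% + 1.4663 × 6.9663% = 12.08%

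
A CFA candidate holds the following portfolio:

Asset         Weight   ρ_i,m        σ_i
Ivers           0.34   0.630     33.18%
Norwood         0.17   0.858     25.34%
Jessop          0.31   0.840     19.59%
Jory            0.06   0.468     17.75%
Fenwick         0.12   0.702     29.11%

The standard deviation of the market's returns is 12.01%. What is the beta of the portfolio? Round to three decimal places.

β_Ivers = 0.630 × 33.18% / 12.01% = 1.7405
β_Norwood = 0.858 × 25.34% / 12.01% = 1.8103
β_Jessop = 0.840 × 19.59% / 12.01% = 1.3702
β_Jory = 0.468 × 17.75% / 12.01% = 0.6917
β_Fenwick = 0.702 × 29.11% / 12.01% = 1.7015
β_P = Σ w_i β_i = 0.34×1.7405 + 0.17×1.8103 + 0.31×1.3702 + 0.06×0.6917 + 0.12×1.7015 = 1.5700

1.570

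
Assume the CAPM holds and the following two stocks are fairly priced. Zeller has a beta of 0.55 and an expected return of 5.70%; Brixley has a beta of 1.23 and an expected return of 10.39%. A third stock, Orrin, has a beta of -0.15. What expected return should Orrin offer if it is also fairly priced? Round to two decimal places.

MRP (SML slope) = (10.39% − 5.70%) / (1.23 − 0.55) = 4.69% / 0.68 = 6.8971%
R_f (intercept) = 5.70% − 0.55 × 6.8971% = 1.9066%
E(R_Orrin) = R_f + β × MRP = 1.9066% + -0.15 × 6.8971% = 0.87%

0.87%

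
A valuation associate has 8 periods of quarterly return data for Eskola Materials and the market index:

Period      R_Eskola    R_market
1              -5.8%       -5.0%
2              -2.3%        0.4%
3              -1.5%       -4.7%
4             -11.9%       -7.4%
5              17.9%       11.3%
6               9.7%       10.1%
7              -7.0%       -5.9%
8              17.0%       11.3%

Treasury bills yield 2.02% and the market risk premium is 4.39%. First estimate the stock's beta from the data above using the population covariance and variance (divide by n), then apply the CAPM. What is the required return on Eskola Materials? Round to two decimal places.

Mean R_i = (-5.8 − 2.3 − 1.5 − 11.9 + 17.9 + 9.7 − 7.0 + 17.0) / 8 = 2.0125%
Mean R_m = (-5.0 + 0.4 − 4.7 − 7.4 + 11.3 + 10.1 − 5.9 + 11.3) / 8 = 1.2625%
Σ(R_i − R̄_i)(R_m − R̄_m) = 636.5038  ⇒  Cov = 636.5038 / 8 = 79.5630
Σ(R_m − R̄_m)² = 481.4588  ⇒  Var(R_m) = 481.4588 / 8 = 60.1824
β = Cov / Var(R_m) = 79.5630 / 60.1824 = 1.3220
E(R) = R_f + β × MRP = 2.02% + 1.3220 × 4.39% = 7.82%

7.82%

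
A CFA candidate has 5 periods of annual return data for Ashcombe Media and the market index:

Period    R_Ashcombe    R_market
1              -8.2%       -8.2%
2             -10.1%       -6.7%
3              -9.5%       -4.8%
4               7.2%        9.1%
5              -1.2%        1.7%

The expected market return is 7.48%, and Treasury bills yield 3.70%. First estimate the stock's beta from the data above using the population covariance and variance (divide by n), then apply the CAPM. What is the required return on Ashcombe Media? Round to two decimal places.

7.48%

Mean R_i = (-8.2 − 10.1 − 9.5 + 7.2 − 1.2) / 5 = -4.3600%
Mean R_m = (-8.2 − 6.7 − 4.8 + 9.1 + 1.7) / 5 = -1.7800%
Σ(R_i − R̄_i)(R_m − R̄_m) = 205.1860  ⇒  Cov = 205.1860 / 5 = 41.0372
Σ(R_m − R̄_m)² = 205.0280  ⇒  Var(R_m) = 205.0280 / 5 = 41.0056
β = Cov / Var(R_m) = 41.0372 / 41.0056 = 1.0008
MRP = 7.48% − 3.70% = 3.78%
E(R) = R_f + β × MRP = 3.70% + 1.0008 × 3.78% = 7.48%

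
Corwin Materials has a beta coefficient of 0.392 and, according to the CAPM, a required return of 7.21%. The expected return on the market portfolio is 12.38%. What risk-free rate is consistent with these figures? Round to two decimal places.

E(R) = R_f + β(E(R_m) − R_f) = R_f(1 − β) + β·E(R_m)
7.21% = R_f × (1 − 0.392) + 0.392 × 12.38%
7.21% = R_f × 0.608 + 4.85296%
R_f = (7.21% − 4.85296%) / 0.608 = 3.88%

3.88%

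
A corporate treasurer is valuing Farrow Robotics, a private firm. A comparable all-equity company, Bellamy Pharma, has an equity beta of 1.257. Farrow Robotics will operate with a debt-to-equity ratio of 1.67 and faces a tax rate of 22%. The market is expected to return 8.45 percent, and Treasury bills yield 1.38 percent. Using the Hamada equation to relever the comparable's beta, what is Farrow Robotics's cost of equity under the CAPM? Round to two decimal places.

β_L = β_U × [1 + (1 − t)(D/E)] = 1.257 × [1 + (1 − 0.22) × 1.67]
    = 1.257 × [1 + 0.78 × 1.67] = 1.257 × 2.3026 = 2.8944
MRP = 8.45% − 1.38% = 7.07%
E(R) = R_f + β_L × MRP = 1.38% + 2.8944 × 7.07% = 21.84%

21.84%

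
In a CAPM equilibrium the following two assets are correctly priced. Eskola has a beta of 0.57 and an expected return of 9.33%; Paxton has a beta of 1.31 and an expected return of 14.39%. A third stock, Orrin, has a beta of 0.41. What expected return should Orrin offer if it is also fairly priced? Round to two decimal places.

8.24%

MRP (SML slope) = (14.39% − 9.33%) / (1.31 − 0.57) = 5.06% / 0.74 = 6.8378%
R_f (intercept) = 9.33% − 0.57 × 6.8378% = 5.4325%
E(R_Orrin) = R_f + β × MRP = 5.4325% + 0.41 × 6.8378% = 8.24%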